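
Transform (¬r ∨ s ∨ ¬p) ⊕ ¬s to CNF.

(¬r ∨ s ∨ ¬p) ⊕ ¬s
≡ (¬r ∨ s ∨ ¬p ∨ ¬s) ∧ ¬((¬r ∨ s ∨ ¬p) ∧ ¬s)   (expand ⊕)
≡ (¬r ∨ s ∨ ¬p ∨ ¬s) ∧ (¬(¬r ∨ s ∨ ¬p) ∨ ¬¬s)   (De Morgan)
≡ (¬r ∨ s ∨ ¬p ∨ ¬s) ∧ (¬¬r ∧ ¬s ∧ ¬¬p ∨ ¬¬s)   (De Morgan)
≡ (¬r ∨ s ∨ ¬p ∨ ¬s) ∧ (r ∧ ¬s ∧ ¬¬p ∨ ¬¬s)   (double negation)
≡ (¬r ∨ s ∨ ¬p ∨ ¬s) ∧ (r ∧ ¬s ∧ p ∨ ¬¬s)   (double negation)
≡ (¬r ∨ s ∨ ¬p ∨ ¬s) ∧ (r ∧ ¬s ∧ p ∨ s)   (double negation)
≡ (¬r ∨ s ∨ ¬p ∨ ¬s) ∧ (r ∨ s) ∧ (¬s ∨ s) ∧ (p ∨ s)   (distribute ∨ over ∧)
≡ (r ∨ s) ∧ (p ∨ s)   (simplify)

(r ∨ s) ∧ (p ∨ s)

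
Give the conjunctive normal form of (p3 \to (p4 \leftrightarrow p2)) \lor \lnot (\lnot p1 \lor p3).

(\lnot p3 \lor \lnot p4 \lor p2) \land (\lnot p3 \lor \lnot p2 \lor p4)

(p3 \to (p4 \leftrightarrow p2)) \lor \lnot (\lnot p1 \lor p3)
≡ \lnot p3 \lor (p4 \leftrightarrow p2) \lor \lnot (\lnot p1 \lor p3)   [eliminate \to]
≡ \lnot p3 \lor (p4 \to p2) \land (p2 \to p4) \lor \lnot (\lnot p1 \lor p3)   [eliminate \leftrightarrow]
≡ \lnot p3 \lor (\lnot p4 \lor p2) \land (p2 \to p4) \lor \lnot (\lnot p1 \lor p3)   [eliminate \to]
≡ \lnot p3 \lor (\lnot p4 \lor p2) \land (\lnot p2 \lor p4) \lor \lnot (\lnot p1 \lor p3)   [eliminate \to]
≡ \lnot p3 \lor (\lnot p4 \lor p2) \land (\lnot p2 \lor p4) \lor \lnot \lnot p1 \land \lnot p3   [De Morgan]
≡ \lnot p3 \lor (\lnot p4 \lor p2) \land (\lnot p2 \lor p4) \lor p1 \land \lnot p3   [double negation]
≡ (\lnot p3 \lor \lnot p4 \lor p2 \lor p1) \land (\lnot p3 \lor \lnot p4 \lor p2 \lor \lnot p3) \land (\lnot p3 \lor \lnot p2 \lor p4 \lor p1) \land (\lnot p3 \lor \lnot p2 \lor p4 \lor \lnot p3)   [distribute \lor over \land]
≡ (\lnot p3 \lor \lnot p4 \lor p2) \land (\lnot p3 \lor \lnot p2 \lor p4)   [simplify]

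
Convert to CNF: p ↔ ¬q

p ↔ ¬q
≡ (p → ¬q) ∧ (¬q → p)
≡ (¬p ∨ ¬q) ∧ (¬q → p)
≡ (¬p ∨ ¬q) ∧ (¬¬q ∨ p)
≡ (¬p ∨ ¬q) ∧ (q ∨ p)

(¬p ∨ ¬q) ∧ (q ∨ p)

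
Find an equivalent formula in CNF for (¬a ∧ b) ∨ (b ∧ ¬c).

(¬a ∨ ¬c) ∧ b

(¬a ∧ b) ∨ (b ∧ ¬c)
≡ (¬a ∨ b) ∧ (¬a ∨ ¬c) ∧ (b ∨ b) ∧ (b ∨ ¬c)   (distribute ∨ over ∧)
≡ (¬a ∨ ¬c) ∧ b   (simplify)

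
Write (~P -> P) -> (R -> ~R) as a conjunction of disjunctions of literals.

~P | ~R

(~P -> P) -> (R -> ~R)
⇔ ~(~P -> P) | (R -> ~R)   [eliminate ->]
⇔ ~(~~P | P) | (R -> ~R)   [eliminate ->]
⇔ ~(~~P | P) | ~R | ~R   [eliminate ->]
⇔ (~~~P & ~P) | ~R | ~R   [De Morgan]
⇔ (~P & ~P) | ~R | ~R   [double negation]
⇔ (~P | ~R | ~R) & (~P | ~R | ~R)   [distribute | over &]
⇔ ~P | ~R   [simplify]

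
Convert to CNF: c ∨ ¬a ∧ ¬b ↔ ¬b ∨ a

c ∨ ¬a ∧ ¬b ↔ ¬b ∨ a
≡ (c ∨ ¬a ∧ ¬b → ¬b ∨ a) ∧ (¬b ∨ a → c ∨ ¬a ∧ ¬b)   — eliminate ↔
≡ (¬(c ∨ ¬a ∧ ¬b) ∨ ¬b ∨ a) ∧ (¬b ∨ a → c ∨ ¬a ∧ ¬b)   — eliminate →
≡ (¬(c ∨ ¬a ∧ ¬b) ∨ ¬b ∨ a) ∧ (¬(¬b ∨ a) ∨ c ∨ ¬a ∧ ¬b)   — eliminate →
≡ (¬c ∧ ¬(¬a ∧ ¬b) ∨ ¬b ∨ a) ∧ (¬(¬b ∨ a) ∨ c ∨ ¬a ∧ ¬b)   — De Morgan
≡ (¬c ∧ (¬¬a ∨ ¬¬b) ∨ ¬b ∨ a) ∧ (¬(¬b ∨ a) ∨ c ∨ ¬a ∧ ¬b)   — De Morgan
≡ (¬c ∧ (a ∨ ¬¬b) ∨ ¬b ∨ a) ∧ (¬(¬b ∨ a) ∨ c ∨ ¬a ∧ ¬b)   — double negation
≡ (¬c ∧ (a ∨ b) ∨ ¬b ∨ a) ∧ (¬(¬b ∨ a) ∨ c ∨ ¬a ∧ ¬b)   — double negation
≡ (¬c ∧ (a ∨ b) ∨ ¬b ∨ a) ∧ (¬¬b ∧ ¬a ∨ c ∨ ¬a ∧ ¬b)   — De Morgan
≡ (¬c ∧ (a ∨ b) ∨ ¬b ∨ a) ∧ (b ∧ ¬a ∨ c ∨ ¬a ∧ ¬b)   — double negation
≡ (¬c ∨ ¬b ∨ a) ∧ (a ∨ b ∨ ¬b ∨ a) ∧ (b ∨ c ∨ ¬a) ∧ (b ∨ c ∨ ¬b) ∧ (¬a ∨ c ∨ ¬a) ∧ (¬a ∨ c ∨ ¬b)   — distribute ∨ over ∧
≡ (¬c ∨ ¬b ∨ a) ∧ (¬a ∨ c)   — simplify

(¬c ∨ ¬b ∨ a) ∧ (¬a ∨ c)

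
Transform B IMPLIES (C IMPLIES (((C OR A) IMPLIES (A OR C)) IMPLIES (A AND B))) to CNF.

NOT B OR NOT C OR A

B IMPLIES (C IMPLIES (((C OR A) IMPLIES (A OR C)) IMPLIES (A AND B)))
≡ NOT B OR (C IMPLIES (((C OR A) IMPLIES (A OR C)) IMPLIES (A AND B)))   [eliminate IMPLIES]
≡ NOT B OR NOT C OR (((C OR A) IMPLIES (A OR C)) IMPLIES (A AND B))   [eliminate IMPLIES]
≡ NOT B OR NOT C OR NOT ((C OR A) IMPLIES (A OR C)) OR (A AND B)   [eliminate IMPLIES]
≡ NOT B OR NOT C OR NOT (NOT (C OR A) OR A OR C) OR (A AND B)   [eliminate IMPLIES]
≡ NOT B OR NOT C OR (NOT NOT (C OR A) AND NOT A AND NOT C) OR (A AND B)   [De Morgan]
≡ NOT B OR NOT C OR ((C OR A) AND NOT A AND NOT C) OR (A AND B)   [double negation]
≡ (NOT B OR NOT C OR C OR A OR A) AND (NOT B OR NOT C OR C OR A OR B) AND (NOT B OR NOT C OR NOT A OR A) AND (NOT B OR NOT C OR NOT A OR B) AND (NOT B OR NOT C OR NOT C OR A) AND (NOT B OR NOT C OR NOT C OR B)   [distribute OR over AND]
≡ NOT B OR NOT C OR A   [simplify]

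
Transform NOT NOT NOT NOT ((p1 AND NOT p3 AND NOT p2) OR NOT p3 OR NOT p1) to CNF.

NOT NOT NOT NOT ((p1 AND NOT p3 AND NOT p2) OR NOT p3 OR NOT p1)
= NOT NOT ((p1 AND NOT p3 AND NOT p2) OR NOT p3 OR NOT p1)   (double negation)
= (p1 AND NOT p3 AND NOT p2) OR NOT p3 OR NOT p1   (double negation)
= (p1 OR NOT p3 OR NOT p1) AND (NOT p3 OR NOT p3 OR NOT p1) AND (NOT p2 OR NOT p3 OR NOT p1)   (distribute OR over AND)
= NOT p3 OR NOT p1   (simplify)

NOT p3 OR NOT p1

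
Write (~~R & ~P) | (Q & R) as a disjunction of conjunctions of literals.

(R & ~P) | (Q & R)

(~~R & ~P) | (Q & R)
≡ (R & ~P) | (Q & R)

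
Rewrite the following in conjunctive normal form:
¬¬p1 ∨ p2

¬¬p1 ∨ p2
≡ p1 ∨ p2   (double negation)

p1 ∨ p2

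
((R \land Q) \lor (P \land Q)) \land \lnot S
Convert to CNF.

(R \lor P) \land Q \land \lnot S

((R \land Q) \lor (P \land Q)) \land \lnot S
≡ (R \lor P) \land (R \lor Q) \land (Q \lor P) \land (Q \lor Q) \land \lnot S   — distribute \lor over \land
≡ (R \lor P) \land Q \land \lnot S   — simplify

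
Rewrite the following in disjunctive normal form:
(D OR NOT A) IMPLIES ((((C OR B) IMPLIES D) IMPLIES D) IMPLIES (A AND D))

(NOT D AND A) OR (NOT C AND NOT B AND NOT D) OR (A AND D)

(D OR NOT A) IMPLIES ((((C OR B) IMPLIES D) IMPLIES D) IMPLIES (A AND D))
= NOT (D OR NOT A) OR ((((C OR B) IMPLIES D) IMPLIES D) IMPLIES (A AND D))   — eliminate IMPLIES
= NOT (D OR NOT A) OR NOT (((C OR B) IMPLIES D) IMPLIES D) OR (A AND D)   — eliminate IMPLIES
= NOT (D OR NOT A) OR NOT (NOT ((C OR B) IMPLIES D) OR D) OR (A AND D)   — eliminate IMPLIES
= NOT (D OR NOT A) OR NOT (NOT (NOT (C OR B) OR D) OR D) OR (A AND D)   — eliminate IMPLIES
= (NOT D AND NOT NOT A) OR NOT (NOT (NOT (C OR B) OR D) OR D) OR (A AND D)   — De Morgan
= (NOT D AND A) OR NOT (NOT (NOT (C OR B) OR D) OR D) OR (A AND D)   — double negation
= (NOT D AND A) OR (NOT NOT (NOT (C OR B) OR D) AND NOT D) OR (A AND D)   — De Morgan
= (NOT D AND A) OR ((NOT (C OR B) OR D) AND NOT D) OR (A AND D)   — double negation
= (NOT D AND A) OR (((NOT C AND NOT B) OR D) AND NOT D) OR (A AND D)   — De Morgan
= (NOT D AND A) OR (NOT C AND NOT B AND NOT D) OR (D AND NOT D) OR (A AND D)   — distribute AND over OR
= (NOT D AND A) OR (NOT C AND NOT B AND NOT D) OR (A AND D)   — simplify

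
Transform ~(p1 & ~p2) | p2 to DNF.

~p1 | p2

~(p1 & ~p2) | p2
⇔ ~p1 | ~~p2 | p2   [De Morgan]
⇔ ~p1 | p2 | p2   [double negation]
⇔ ~p1 | p2   [simplify]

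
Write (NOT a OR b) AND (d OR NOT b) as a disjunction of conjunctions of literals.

(NOT a AND d) OR (NOT a AND NOT b) OR (b AND d)

(NOT a OR b) AND (d OR NOT b)
≡ (NOT a AND d) OR (NOT a AND NOT b) OR (b AND d) OR (b AND NOT b)
≡ (NOT a AND d) OR (NOT a AND NOT b) OR (b AND d)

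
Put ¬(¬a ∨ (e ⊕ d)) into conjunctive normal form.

a ∧ (¬e ∨ d) ∧ (¬d ∨ e)

¬(¬a ∨ (e ⊕ d))
⇔ ¬(¬a ∨ ((e ∨ d) ∧ ¬(e ∧ d)))   [expand ⊕]
⇔ ¬¬a ∧ ¬((e ∨ d) ∧ ¬(e ∧ d))   [De Morgan]
⇔ a ∧ ¬((e ∨ d) ∧ ¬(e ∧ d))   [double negation]
⇔ a ∧ (¬(e ∨ d) ∨ ¬¬(e ∧ d))   [De Morgan]
⇔ a ∧ ((¬e ∧ ¬d) ∨ ¬¬(e ∧ d))   [De Morgan]
⇔ a ∧ ((¬e ∧ ¬d) ∨ (e ∧ d))   [double negation]
⇔ a ∧ (¬e ∨ e) ∧ (¬e ∨ d) ∧ (¬d ∨ e) ∧ (¬d ∨ d)   [distribute ∨ over ∧]
⇔ a ∧ (¬e ∨ d) ∧ (¬d ∨ e)   [simplify]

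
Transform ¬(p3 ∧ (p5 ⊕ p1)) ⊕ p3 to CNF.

¬(p3 ∧ (p5 ⊕ p1)) ⊕ p3
≡ (¬(p3 ∧ (p5 ⊕ p1)) ∨ p3) ∧ ¬(¬(p3 ∧ (p5 ⊕ p1)) ∧ p3)   — expand ⊕
≡ (¬(p3 ∧ (p5 ∨ p1) ∧ ¬(p5 ∧ p1)) ∨ p3) ∧ ¬(¬(p3 ∧ (p5 ⊕ p1)) ∧ p3)   — expand ⊕
≡ (¬(p3 ∧ (p5 ∨ p1) ∧ ¬(p5 ∧ p1)) ∨ p3) ∧ ¬(¬(p3 ∧ (p5 ∨ p1) ∧ ¬(p5 ∧ p1)) ∧ p3)   — expand ⊕
≡ (¬p3 ∨ ¬(p5 ∨ p1) ∨ ¬¬(p5 ∧ p1) ∨ p3) ∧ ¬(¬(p3 ∧ (p5 ∨ p1) ∧ ¬(p5 ∧ p1)) ∧ p3)   — De Morgan
≡ (¬p3 ∨ ¬p5 ∧ ¬p1 ∨ ¬¬(p5 ∧ p1) ∨ p3) ∧ ¬(¬(p3 ∧ (p5 ∨ p1) ∧ ¬(p5 ∧ p1)) ∧ p3)   — De Morgan
≡ (¬p3 ∨ ¬p5 ∧ ¬p1 ∨ p5 ∧ p1 ∨ p3) ∧ ¬(¬(p3 ∧ (p5 ∨ p1) ∧ ¬(p5 ∧ p1)) ∧ p3)   — double negation
≡ (¬p3 ∨ ¬p5 ∧ ¬p1 ∨ p5 ∧ p1 ∨ p3) ∧ (¬¬(p3 ∧ (p5 ∨ p1) ∧ ¬(p5 ∧ p1)) ∨ ¬p3)   — De Morgan
≡ (¬p3 ∨ ¬p5 ∧ ¬p1 ∨ p5 ∧ p1 ∨ p3) ∧ (p3 ∧ (p5 ∨ p1) ∧ ¬(p5 ∧ p1) ∨ ¬p3)   — double negation
≡ (¬p3 ∨ ¬p5 ∧ ¬p1 ∨ p5 ∧ p1 ∨ p3) ∧ (p3 ∧ (p5 ∨ p1) ∧ (¬p5 ∨ ¬p1) ∨ ¬p3)   — De Morgan
≡ (¬p3 ∨ ¬p5 ∨ p5 ∨ p3) ∧ (¬p3 ∨ ¬p5 ∨ p1 ∨ p3) ∧ (¬p3 ∨ ¬p1 ∨ p5 ∨ p3) ∧ (¬p3 ∨ ¬p1 ∨ p1 ∨ p3) ∧ (p3 ∨ ¬p3) ∧ (p5 ∨ p1 ∨ ¬p3) ∧ (¬p5 ∨ ¬p1 ∨ ¬p3)   — distribute ∨ over ∧
≡ (p5 ∨ p1 ∨ ¬p3) ∧ (¬p5 ∨ ¬p1 ∨ ¬p3)   — simplify

(p5 ∨ p1 ∨ ¬p3) ∧ (¬p5 ∨ ¬p1 ∨ ¬p3)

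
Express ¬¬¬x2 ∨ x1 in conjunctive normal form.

¬¬¬x2 ∨ x1
⇔ ¬x2 ∨ x1   [double negation]

¬x2 ∨ x1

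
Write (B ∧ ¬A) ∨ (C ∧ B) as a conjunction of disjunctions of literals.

(B ∧ ¬A) ∨ (C ∧ B)
≡ (B ∨ C) ∧ (B ∨ B) ∧ (¬A ∨ C) ∧ (¬A ∨ B)   (distribute ∨ over ∧)
≡ B ∧ (¬A ∨ C)   (simplify)

B ∧ (¬A ∨ C)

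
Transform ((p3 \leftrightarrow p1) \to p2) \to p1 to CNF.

(\lnot p3 \lor p1) \land (\lnot p2 \lor p1)

((p3 \leftrightarrow p1) \to p2) \to p1
≡ \lnot ((p3 \leftrightarrow p1) \to p2) \lor p1
≡ \lnot (\lnot (p3 \leftrightarrow p1) \lor p2) \lor p1
≡ \lnot (\lnot ((p3 \to p1) \land (p1 \to p3)) \lor p2) \lor p1
≡ \lnot (\lnot ((\lnot p3 \lor p1) \land (p1 \to p3)) \lor p2) \lor p1
≡ \lnot (\lnot ((\lnot p3 \lor p1) \land (\lnot p1 \lor p3)) \lor p2) \lor p1
≡ (\lnot \lnot ((\lnot p3 \lor p1) \land (\lnot p1 \lor p3)) \land \lnot p2) \lor p1
≡ ((\lnot p3 \lor p1) \land (\lnot p1 \lor p3) \land \lnot p2) \lor p1
≡ (\lnot p3 \lor p1 \lor p1) \land (\lnot p1 \lor p3 \lor p1) \land (\lnot p2 \lor p1)
≡ (\lnot p3 \lor p1) \land (\lnot p2 \lor p1)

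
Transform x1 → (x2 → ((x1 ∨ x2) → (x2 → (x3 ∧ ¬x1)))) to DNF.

x1 → (x2 → ((x1 ∨ x2) → (x2 → (x3 ∧ ¬x1))))
= ¬x1 ∨ (x2 → ((x1 ∨ x2) → (x2 → (x3 ∧ ¬x1))))   [eliminate →]
= ¬x1 ∨ ¬x2 ∨ ((x1 ∨ x2) → (x2 → (x3 ∧ ¬x1)))   [eliminate →]
= ¬x1 ∨ ¬x2 ∨ ¬(x1 ∨ x2) ∨ (x2 → (x3 ∧ ¬x1))   [eliminate →]
= ¬x1 ∨ ¬x2 ∨ ¬(x1 ∨ x2) ∨ ¬x2 ∨ (x3 ∧ ¬x1)   [eliminate →]
= ¬x1 ∨ ¬x2 ∨ (¬x1 ∧ ¬x2) ∨ ¬x2 ∨ (x3 ∧ ¬x1)   [De Morgan]
= ¬x1 ∨ ¬x2   [simplify]

¬x1 ∨ ¬x2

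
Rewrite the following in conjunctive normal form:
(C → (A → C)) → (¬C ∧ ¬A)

(C → (A → C)) → (¬C ∧ ¬A)
≡ ¬(C → (A → C)) ∨ (¬C ∧ ¬A)
≡ ¬(¬C ∨ (A → C)) ∨ (¬C ∧ ¬A)
≡ ¬(¬C ∨ ¬A ∨ C) ∨ (¬C ∧ ¬A)
≡ (¬¬C ∧ ¬¬A ∧ ¬C) ∨ (¬C ∧ ¬A)
≡ (C ∧ ¬¬A ∧ ¬C) ∨ (¬C ∧ ¬A)
≡ (C ∧ A ∧ ¬C) ∨ (¬C ∧ ¬A)
≡ (C ∨ ¬C) ∧ (C ∨ ¬A) ∧ (A ∨ ¬C) ∧ (A ∨ ¬A) ∧ (¬C ∨ ¬C) ∧ (¬C ∨ ¬A)
≡ (C ∨ ¬A) ∧ ¬C

(C ∨ ¬A) ∧ ¬C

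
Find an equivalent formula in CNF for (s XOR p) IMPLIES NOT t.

(NOT s OR p OR NOT t) AND (NOT p OR s OR NOT t)

(s XOR p) IMPLIES NOT t
≡ NOT (s XOR p) OR NOT t   [eliminate IMPLIES]
≡ NOT ((s OR p) AND NOT (s AND p)) OR NOT t   [expand XOR]
≡ NOT (s OR p) OR NOT NOT (s AND p) OR NOT t   [De Morgan]
≡ (NOT s AND NOT p) OR NOT NOT (s AND p) OR NOT t   [De Morgan]
≡ (NOT s AND NOT p) OR (s AND p) OR NOT t   [double negation]
≡ (NOT s OR s OR NOT t) AND (NOT s OR p OR NOT t) AND (NOT p OR s OR NOT t) AND (NOT p OR p OR NOT t)   [distribute OR over AND]
≡ (NOT s OR p OR NOT t) AND (NOT p OR s OR NOT t)   [simplify]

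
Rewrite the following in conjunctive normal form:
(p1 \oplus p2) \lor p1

p1 \lor p2

(p1 \oplus p2) \lor p1
≡ ((p1 \lor p2) \land \lnot (p1 \land p2)) \lor p1   (expand \oplus)
≡ ((p1 \lor p2) \land (\lnot p1 \lor \lnot p2)) \lor p1   (De Morgan)
≡ (p1 \lor p2 \lor p1) \land (\lnot p1 \lor \lnot p2 \lor p1)   (distribute \lor over \land)
≡ p1 \lor p2   (simplify)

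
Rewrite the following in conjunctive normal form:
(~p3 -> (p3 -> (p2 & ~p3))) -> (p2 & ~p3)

~p3 & (p3 | p2)

(~p3 -> (p3 -> (p2 & ~p3))) -> (p2 & ~p3)
⇔ ~(~p3 -> (p3 -> (p2 & ~p3))) | (p2 & ~p3)   [eliminate ->]
⇔ ~(~~p3 | (p3 -> (p2 & ~p3))) | (p2 & ~p3)   [eliminate ->]
⇔ ~(~~p3 | ~p3 | (p2 & ~p3)) | (p2 & ~p3)   [eliminate ->]
⇔ (~~~p3 & ~~p3 & ~(p2 & ~p3)) | (p2 & ~p3)   [De Morgan]
⇔ (~p3 & ~~p3 & ~(p2 & ~p3)) | (p2 & ~p3)   [double negation]
⇔ (~p3 & p3 & ~(p2 & ~p3)) | (p2 & ~p3)   [double negation]
⇔ (~p3 & p3 & (~p2 | ~~p3)) | (p2 & ~p3)   [De Morgan]
⇔ (~p3 & p3 & (~p2 | p3)) | (p2 & ~p3)   [double negation]
⇔ (~p3 | p2) & (~p3 | ~p3) & (p3 | p2) & (p3 | ~p3) & (~p2 | p3 | p2) & (~p2 | p3 | ~p3)   [distribute | over &]
⇔ ~p3 & (p3 | p2)   [simplify]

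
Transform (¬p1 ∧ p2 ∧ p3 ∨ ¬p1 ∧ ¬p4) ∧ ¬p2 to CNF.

(¬p1 ∧ p2 ∧ p3 ∨ ¬p1 ∧ ¬p4) ∧ ¬p2
⇔ (¬p1 ∨ ¬p1) ∧ (¬p1 ∨ ¬p4) ∧ (p2 ∨ ¬p1) ∧ (p2 ∨ ¬p4) ∧ (p3 ∨ ¬p1) ∧ (p3 ∨ ¬p4) ∧ ¬p2   [distribute ∨ over ∧]
⇔ ¬p1 ∧ (p2 ∨ ¬p4) ∧ (p3 ∨ ¬p4) ∧ ¬p2   [simplify]

¬p1 ∧ (p2 ∨ ¬p4) ∧ (p3 ∨ ¬p4) ∧ ¬p2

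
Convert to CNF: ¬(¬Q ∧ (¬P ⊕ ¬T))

(Q ∨ P ∨ ¬T) ∧ (Q ∨ T ∨ ¬P)

¬(¬Q ∧ (¬P ⊕ ¬T))
≡ ¬(¬Q ∧ (¬P ∨ ¬T) ∧ ¬(¬P ∧ ¬T))   — expand ⊕
≡ ¬¬Q ∨ ¬(¬P ∨ ¬T) ∨ ¬¬(¬P ∧ ¬T)   — De Morgan
≡ Q ∨ ¬(¬P ∨ ¬T) ∨ ¬¬(¬P ∧ ¬T)   — double negation
≡ Q ∨ (¬¬P ∧ ¬¬T) ∨ ¬¬(¬P ∧ ¬T)   — De Morgan
≡ Q ∨ (P ∧ ¬¬T) ∨ ¬¬(¬P ∧ ¬T)   — double negation
≡ Q ∨ (P ∧ T) ∨ ¬¬(¬P ∧ ¬T)   — double negation
≡ Q ∨ (P ∧ T) ∨ (¬P ∧ ¬T)   — double negation
≡ (Q ∨ P ∨ ¬P) ∧ (Q ∨ P ∨ ¬T) ∧ (Q ∨ T ∨ ¬P) ∧ (Q ∨ T ∨ ¬T)   — distribute ∨ over ∧
≡ (Q ∨ P ∨ ¬T) ∧ (Q ∨ T ∨ ¬P)   — simplify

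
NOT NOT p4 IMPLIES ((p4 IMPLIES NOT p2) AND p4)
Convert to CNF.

NOT NOT p4 IMPLIES ((p4 IMPLIES NOT p2) AND p4)
≡ NOT NOT NOT p4 OR ((p4 IMPLIES NOT p2) AND p4)   (eliminate IMPLIES)
≡ NOT NOT NOT p4 OR ((NOT p4 OR NOT p2) AND p4)   (eliminate IMPLIES)
≡ NOT p4 OR ((NOT p4 OR NOT p2) AND p4)   (double negation)
≡ (NOT p4 OR NOT p4 OR NOT p2) AND (NOT p4 OR p4)   (distribute OR over AND)
≡ NOT p4 OR NOT p2   (simplify)

NOT p4 OR NOT p2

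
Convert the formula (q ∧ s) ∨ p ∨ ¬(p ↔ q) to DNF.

(q ∧ s) ∨ p ∨ (q ∧ ¬p)

(q ∧ s) ∨ p ∨ ¬(p ↔ q)
≡ (q ∧ s) ∨ p ∨ ¬((p → q) ∧ (q → p))   (eliminate ↔)
≡ (q ∧ s) ∨ p ∨ ¬((¬p ∨ q) ∧ (q → p))   (eliminate →)
≡ (q ∧ s) ∨ p ∨ ¬((¬p ∨ q) ∧ (¬q ∨ p))   (eliminate →)
≡ (q ∧ s) ∨ p ∨ ¬(¬p ∨ q) ∨ ¬(¬q ∨ p)   (De Morgan)
≡ (q ∧ s) ∨ p ∨ (¬¬p ∧ ¬q) ∨ ¬(¬q ∨ p)   (De Morgan)
≡ (q ∧ s) ∨ p ∨ (p ∧ ¬q) ∨ ¬(¬q ∨ p)   (double negation)
≡ (q ∧ s) ∨ p ∨ (p ∧ ¬q) ∨ (¬¬q ∧ ¬p)   (De Morgan)
≡ (q ∧ s) ∨ p ∨ (p ∧ ¬q) ∨ (q ∧ ¬p)   (double negation)
≡ (q ∧ s) ∨ p ∨ (q ∧ ¬p)   (simplify)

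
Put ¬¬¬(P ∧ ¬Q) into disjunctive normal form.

¬¬¬(P ∧ ¬Q)
≡ ¬(P ∧ ¬Q)
≡ ¬P ∨ ¬¬Q
≡ ¬P ∨ Q

¬P ∨ Q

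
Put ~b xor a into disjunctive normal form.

~b xor a
≡ (~b & ~a) | (~~b & a)   (expand xor)
≡ (~b & ~a) | (b & a)   (double negation)

(~b & ~a) | (b & a)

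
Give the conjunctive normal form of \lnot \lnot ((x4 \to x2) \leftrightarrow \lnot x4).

\lnot x2 \lor \lnot x4

\lnot \lnot ((x4 \to x2) \leftrightarrow \lnot x4)
≡ \lnot \lnot (((x4 \to x2) \to \lnot x4) \land (\lnot x4 \to (x4 \to x2)))   — eliminate \leftrightarrow
≡ \lnot \lnot ((\lnot (x4 \to x2) \lor \lnot x4) \land (\lnot x4 \to (x4 \to x2)))   — eliminate \to
≡ \lnot \lnot ((\lnot (\lnot x4 \lor x2) \lor \lnot x4) \land (\lnot x4 \to (x4 \to x2)))   — eliminate \to
≡ \lnot \lnot ((\lnot (\lnot x4 \lor x2) \lor \lnot x4) \land (\lnot \lnot x4 \lor (x4 \to x2)))   — eliminate \to
≡ \lnot \lnot ((\lnot (\lnot x4 \lor x2) \lor \lnot x4) \land (\lnot \lnot x4 \lor \lnot x4 \lor x2))   — eliminate \to
≡ (\lnot (\lnot x4 \lor x2) \lor \lnot x4) \land (\lnot \lnot x4 \lor \lnot x4 \lor x2)   — double negation
≡ ((\lnot \lnot x4 \land \lnot x2) \lor \lnot x4) \land (\lnot \lnot x4 \lor \lnot x4 \lor x2)   — De Morgan
≡ ((x4 \land \lnot x2) \lor \lnot x4) \land (\lnot \lnot x4 \lor \lnot x4 \lor x2)   — double negation
≡ ((x4 \land \lnot x2) \lor \lnot x4) \land (x4 \lor \lnot x4 \lor x2)   — double negation
≡ (x4 \lor \lnot x4) \land (\lnot x2 \lor \lnot x4) \land (x4 \lor \lnot x4 \lor x2)   — distribute \lor over \land
≡ \lnot x2 \lor \lnot x4   — simplify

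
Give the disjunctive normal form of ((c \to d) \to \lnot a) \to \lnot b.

((c \to d) \to \lnot a) \to \lnot b
= \lnot ((c \to d) \to \lnot a) \lor \lnot b   — eliminate \to
= \lnot (\lnot (c \to d) \lor \lnot a) \lor \lnot b   — eliminate \to
= \lnot (\lnot (\lnot c \lor d) \lor \lnot a) \lor \lnot b   — eliminate \to
= (\lnot \lnot (\lnot c \lor d) \land \lnot \lnot a) \lor \lnot b   — De Morgan
= ((\lnot c \lor d) \land \lnot \lnot a) \lor \lnot b   — double negation
= ((\lnot c \lor d) \land a) \lor \lnot b   — double negation
= (\lnot c \land a) \lor (d \land a) \lor \lnot b   — distribute \land over \lor

(\lnot c \land a) \lor (d \land a) \lor \lnot b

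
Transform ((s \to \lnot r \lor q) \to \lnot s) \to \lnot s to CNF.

\lnot s \lor \lnot r \lor q

((s \to \lnot r \lor q) \to \lnot s) \to \lnot s
= \lnot ((s \to \lnot r \lor q) \to \lnot s) \lor \lnot s   [eliminate \to]
= \lnot (\lnot (s \to \lnot r \lor q) \lor \lnot s) \lor \lnot s   [eliminate \to]
= \lnot (\lnot (\lnot s \lor \lnot r \lor q) \lor \lnot s) \lor \lnot s   [eliminate \to]
= \lnot \lnot (\lnot s \lor \lnot r \lor q) \land \lnot \lnot s \lor \lnot s   [De Morgan]
= (\lnot s \lor \lnot r \lor q) \land \lnot \lnot s \lor \lnot s   [double negation]
= (\lnot s \lor \lnot r \lor q) \land s \lor \lnot s   [double negation]
= (\lnot s \lor \lnot r \lor q \lor \lnot s) \land (s \lor \lnot s)   [distribute \lor over \land]
= \lnot s \lor \lnot r \lor q   [simplify]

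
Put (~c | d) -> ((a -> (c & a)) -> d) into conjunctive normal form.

(~c | d) -> ((a -> (c & a)) -> d)
= ~(~c | d) | ((a -> (c & a)) -> d)   — eliminate ->
= ~(~c | d) | ~(a -> (c & a)) | d   — eliminate ->
= ~(~c | d) | ~(~a | (c & a)) | d   — eliminate ->
= (~~c & ~d) | ~(~a | (c & a)) | d   — De Morgan
= (c & ~d) | ~(~a | (c & a)) | d   — double negation
= (c & ~d) | (~~a & ~(c & a)) | d   — De Morgan
= (c & ~d) | (a & ~(c & a)) | d   — double negation
= (c & ~d) | (a & (~c | ~a)) | d   — De Morgan
= (c | a | d) & (c | ~c | ~a | d) & (~d | a | d) & (~d | ~c | ~a | d)   — distribute | over &
= c | a | d   — simplify

c | a | d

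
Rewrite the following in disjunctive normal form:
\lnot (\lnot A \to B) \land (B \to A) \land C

\lnot A \land \lnot B \land C

\lnot (\lnot A \to B) \land (B \to A) \land C
≡ \lnot (\lnot \lnot A \lor B) \land (B \to A) \land C
≡ \lnot (\lnot \lnot A \lor B) \land (\lnot B \lor A) \land C
≡ \lnot \lnot \lnot A \land \lnot B \land (\lnot B \lor A) \land C
≡ \lnot A \land \lnot B \land (\lnot B \lor A) \land C
≡ (\lnot A \land \lnot B \land \lnot B \land C) \lor (\lnot A \land \lnot B \land A \land C)
≡ \lnot A \land \lnot B \land C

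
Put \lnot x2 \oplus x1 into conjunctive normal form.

\lnot x2 \oplus x1
⇔ (\lnot x2 \lor x1) \land \lnot (\lnot x2 \land x1)   [expand \oplus]
⇔ (\lnot x2 \lor x1) \land (\lnot \lnot x2 \lor \lnot x1)   [De Morgan]
⇔ (\lnot x2 \lor x1) \land (x2 \lor \lnot x1)   [double negation]

(\lnot x2 \lor x1) \land (x2 \lor \lnot x1)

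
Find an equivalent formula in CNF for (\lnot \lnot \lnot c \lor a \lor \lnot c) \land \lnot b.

(\lnot c \lor a) \land \lnot b

(\lnot \lnot \lnot c \lor a \lor \lnot c) \land \lnot b
⇔ (\lnot c \lor a \lor \lnot c) \land \lnot b   — double negation
⇔ (\lnot c \lor a) \land \lnot b   — simplify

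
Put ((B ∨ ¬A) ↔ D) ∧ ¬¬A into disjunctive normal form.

((B ∨ ¬A) ↔ D) ∧ ¬¬A
= ((B ∨ ¬A) → D) ∧ (D → (B ∨ ¬A)) ∧ ¬¬A   [eliminate ↔]
= (¬(B ∨ ¬A) ∨ D) ∧ (D → (B ∨ ¬A)) ∧ ¬¬A   [eliminate →]
= (¬(B ∨ ¬A) ∨ D) ∧ (¬D ∨ B ∨ ¬A) ∧ ¬¬A   [eliminate →]
= ((¬B ∧ ¬¬A) ∨ D) ∧ (¬D ∨ B ∨ ¬A) ∧ ¬¬A   [De Morgan]
= ((¬B ∧ A) ∨ D) ∧ (¬D ∨ B ∨ ¬A) ∧ ¬¬A   [double negation]
= ((¬B ∧ A) ∨ D) ∧ (¬D ∨ B ∨ ¬A) ∧ A   [double negation]
= (¬B ∧ A ∧ ¬D ∧ A) ∨ (¬B ∧ A ∧ B ∧ A) ∨ (¬B ∧ A ∧ ¬A ∧ A) ∨ (D ∧ ¬D ∧ A) ∨ (D ∧ B ∧ A) ∨ (D ∧ ¬A ∧ A)   [distribute ∧ over ∨]
= (¬B ∧ A ∧ ¬D) ∨ (D ∧ B ∧ A)   [simplify]

(¬B ∧ A ∧ ¬D) ∨ (D ∧ B ∧ A)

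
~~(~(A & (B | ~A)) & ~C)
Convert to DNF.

~~(~(A & (B | ~A)) & ~C)
≡ ~(A & (B | ~A)) & ~C   [double negation]
≡ (~A | ~(B | ~A)) & ~C   [De Morgan]
≡ (~A | (~B & ~~A)) & ~C   [De Morgan]
≡ (~A | (~B & A)) & ~C   [double negation]
≡ (~A & ~C) | (~B & A & ~C)   [distribute & over |]

(~A & ~C) | (~B & A & ~C)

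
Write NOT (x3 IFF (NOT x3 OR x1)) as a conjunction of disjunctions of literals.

NOT x1 OR NOT x3

NOT (x3 IFF (NOT x3 OR x1))
= NOT ((x3 IMPLIES (NOT x3 OR x1)) AND ((NOT x3 OR x1) IMPLIES x3))   [eliminate IFF]
= NOT ((NOT x3 OR NOT x3 OR x1) AND ((NOT x3 OR x1) IMPLIES x3))   [eliminate IMPLIES]
= NOT ((NOT x3 OR NOT x3 OR x1) AND (NOT (NOT x3 OR x1) OR x3))   [eliminate IMPLIES]
= NOT (NOT x3 OR NOT x3 OR x1) OR NOT (NOT (NOT x3 OR x1) OR x3)   [De Morgan]
= (NOT NOT x3 AND NOT NOT x3 AND NOT x1) OR NOT (NOT (NOT x3 OR x1) OR x3)   [De Morgan]
= (x3 AND NOT NOT x3 AND NOT x1) OR NOT (NOT (NOT x3 OR x1) OR x3)   [double negation]
= (x3 AND x3 AND NOT x1) OR NOT (NOT (NOT x3 OR x1) OR x3)   [double negation]
= (x3 AND x3 AND NOT x1) OR (NOT NOT (NOT x3 OR x1) AND NOT x3)   [De Morgan]
= (x3 AND x3 AND NOT x1) OR ((NOT x3 OR x1) AND NOT x3)   [double negation]
= (x3 OR NOT x3 OR x1) AND (x3 OR NOT x3) AND (x3 OR NOT x3 OR x1) AND (x3 OR NOT x3) AND (NOT x1 OR NOT x3 OR x1) AND (NOT x1 OR NOT x3)   [distribute OR over AND]
= NOT x1 OR NOT x3   [simplify]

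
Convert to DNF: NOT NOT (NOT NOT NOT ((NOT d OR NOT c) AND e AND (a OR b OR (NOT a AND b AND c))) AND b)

NOT NOT (NOT NOT NOT ((NOT d OR NOT c) AND e AND (a OR b OR (NOT a AND b AND c))) AND b)
≡ NOT NOT NOT ((NOT d OR NOT c) AND e AND (a OR b OR (NOT a AND b AND c))) AND b   [double negation]
≡ NOT ((NOT d OR NOT c) AND e AND (a OR b OR (NOT a AND b AND c))) AND b   [double negation]
≡ (NOT (NOT d OR NOT c) OR NOT e OR NOT (a OR b OR (NOT a AND b AND c))) AND b   [De Morgan]
≡ ((NOT NOT d AND NOT NOT c) OR NOT e OR NOT (a OR b OR (NOT a AND b AND c))) AND b   [De Morgan]
≡ ((d AND NOT NOT c) OR NOT e OR NOT (a OR b OR (NOT a AND b AND c))) AND b   [double negation]
≡ ((d AND c) OR NOT e OR NOT (a OR b OR (NOT a AND b AND c))) AND b   [double negation]
≡ ((d AND c) OR NOT e OR (NOT a AND NOT b AND NOT (NOT a AND b AND c))) AND b   [De Morgan]
≡ ((d AND c) OR NOT e OR (NOT a AND NOT b AND (NOT NOT a OR NOT b OR NOT c))) AND b   [De Morgan]
≡ ((d AND c) OR NOT e OR (NOT a AND NOT b AND (a OR NOT b OR NOT c))) AND b   [double negation]
≡ (d AND c AND b) OR (NOT e AND b) OR (NOT a AND NOT b AND a AND b) OR (NOT a AND NOT b AND NOT b AND b) OR (NOT a AND NOT b AND NOT c AND b)   [distribute AND over OR]
≡ (d AND c AND b) OR (NOT e AND b)   [simplify]

(d AND c AND b) OR (NOT e AND b)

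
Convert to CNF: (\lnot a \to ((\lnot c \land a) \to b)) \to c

(\lnot a \lor c) \land (a \lor c) \land (\lnot b \lor c)

(\lnot a \to ((\lnot c \land a) \to b)) \to c
= \lnot (\lnot a \to ((\lnot c \land a) \to b)) \lor c   [eliminate \to]
= \lnot (\lnot \lnot a \lor ((\lnot c \land a) \to b)) \lor c   [eliminate \to]
= \lnot (\lnot \lnot a \lor \lnot (\lnot c \land a) \lor b) \lor c   [eliminate \to]
= (\lnot \lnot \lnot a \land \lnot \lnot (\lnot c \land a) \land \lnot b) \lor c   [De Morgan]
= (\lnot a \land \lnot \lnot (\lnot c \land a) \land \lnot b) \lor c   [double negation]
= (\lnot a \land \lnot c \land a \land \lnot b) \lor c   [double negation]
= (\lnot a \lor c) \land (\lnot c \lor c) \land (a \lor c) \land (\lnot b \lor c)   [distribute \lor over \land]
= (\lnot a \lor c) \land (a \lor c) \land (\lnot b \lor c)   [simplify]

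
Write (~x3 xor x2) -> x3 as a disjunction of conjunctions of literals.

(~x3 xor x2) -> x3
≡ ~(~x3 xor x2) | x3   (eliminate ->)
≡ ~((~x3 & ~x2) | (~~x3 & x2)) | x3   (expand xor)
≡ (~(~x3 & ~x2) & ~(~~x3 & x2)) | x3   (De Morgan)
≡ ((~~x3 | ~~x2) & ~(~~x3 & x2)) | x3   (De Morgan)
≡ ((x3 | ~~x2) & ~(~~x3 & x2)) | x3   (double negation)
≡ ((x3 | x2) & ~(~~x3 & x2)) | x3   (double negation)
≡ ((x3 | x2) & (~~~x3 | ~x2)) | x3   (De Morgan)
≡ ((x3 | x2) & (~x3 | ~x2)) | x3   (double negation)
≡ (x3 & ~x3) | (x3 & ~x2) | (x2 & ~x3) | (x2 & ~x2) | x3   (distribute & over |)
≡ (x2 & ~x3) | x3   (simplify)

(x2 & ~x3) | x3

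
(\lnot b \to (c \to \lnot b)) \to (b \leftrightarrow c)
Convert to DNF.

(\lnot b \to (c \to \lnot b)) \to (b \leftrightarrow c)
≡ \lnot (\lnot b \to (c \to \lnot b)) \lor (b \leftrightarrow c)   (eliminate \to)
≡ \lnot (\lnot \lnot b \lor (c \to \lnot b)) \lor (b \leftrightarrow c)   (eliminate \to)
≡ \lnot (\lnot \lnot b \lor \lnot c \lor \lnot b) \lor (b \leftrightarrow c)   (eliminate \to)
≡ \lnot (\lnot \lnot b \lor \lnot c \lor \lnot b) \lor ((b \to c) \land (c \to b))   (eliminate \leftrightarrow)
≡ \lnot (\lnot \lnot b \lor \lnot c \lor \lnot b) \lor ((\lnot b \lor c) \land (c \to b))   (eliminate \to)
≡ \lnot (\lnot \lnot b \lor \lnot c \lor \lnot b) \lor ((\lnot b \lor c) \land (\lnot c \lor b))   (eliminate \to)
≡ (\lnot \lnot \lnot b \land \lnot \lnot c \land \lnot \lnot b) \lor ((\lnot b \lor c) \land (\lnot c \lor b))   (De Morgan)
≡ (\lnot b \land \lnot \lnot c \land \lnot \lnot b) \lor ((\lnot b \lor c) \land (\lnot c \lor b))   (double negation)
≡ (\lnot b \land c \land \lnot \lnot b) \lor ((\lnot b \lor c) \land (\lnot c \lor b))   (double negation)
≡ (\lnot b \land c \land b) \lor ((\lnot b \lor c) \land (\lnot c \lor b))   (double negation)
≡ (\lnot b \land c \land b) \lor (\lnot b \land \lnot c) \lor (\lnot b \land b) \lor (c \land \lnot c) \lor (c \land b)   (distribute \land over \lor)
≡ (\lnot b \land \lnot c) \lor (c \land b)   (simplify)

(\lnot b \land \lnot c) \lor (c \land b)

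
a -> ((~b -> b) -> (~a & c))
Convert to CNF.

a -> ((~b -> b) -> (~a & c))
≡ ~a | ((~b -> b) -> (~a & c))   (eliminate ->)
≡ ~a | ~(~b -> b) | (~a & c)   (eliminate ->)
≡ ~a | ~(~~b | b) | (~a & c)   (eliminate ->)
≡ ~a | (~~~b & ~b) | (~a & c)   (De Morgan)
≡ ~a | (~b & ~b) | (~a & c)   (double negation)
≡ (~a | ~b | ~a) & (~a | ~b | c) & (~a | ~b | ~a) & (~a | ~b | c)   (distribute | over &)
≡ ~a | ~b   (simplify)

~a | ~b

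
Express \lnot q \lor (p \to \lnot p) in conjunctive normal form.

\lnot q \lor \lnot p

\lnot q \lor (p \to \lnot p)
≡ \lnot q \lor \lnot p \lor \lnot p
≡ \lnot q \lor \lnot p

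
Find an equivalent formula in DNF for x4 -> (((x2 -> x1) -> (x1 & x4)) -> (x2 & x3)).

~x4 | (~x2 & ~x1) | (x2 & x3)

x4 -> (((x2 -> x1) -> (x1 & x4)) -> (x2 & x3))
≡ ~x4 | (((x2 -> x1) -> (x1 & x4)) -> (x2 & x3))
≡ ~x4 | ~((x2 -> x1) -> (x1 & x4)) | (x2 & x3)
≡ ~x4 | ~(~(x2 -> x1) | (x1 & x4)) | (x2 & x3)
≡ ~x4 | ~(~(~x2 | x1) | (x1 & x4)) | (x2 & x3)
≡ ~x4 | (~~(~x2 | x1) & ~(x1 & x4)) | (x2 & x3)
≡ ~x4 | ((~x2 | x1) & ~(x1 & x4)) | (x2 & x3)
≡ ~x4 | ((~x2 | x1) & (~x1 | ~x4)) | (x2 & x3)
≡ ~x4 | (~x2 & ~x1) | (~x2 & ~x4) | (x1 & ~x1) | (x1 & ~x4) | (x2 & x3)
≡ ~x4 | (~x2 & ~x1) | (x2 & x3)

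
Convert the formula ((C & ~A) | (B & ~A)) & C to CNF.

~A & C

((C & ~A) | (B & ~A)) & C
= (C | B) & (C | ~A) & (~A | B) & (~A | ~A) & C   — distribute | over &
= ~A & C   — simplify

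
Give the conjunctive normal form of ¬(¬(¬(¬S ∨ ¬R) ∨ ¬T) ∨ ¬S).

¬(¬(¬(¬S ∨ ¬R) ∨ ¬T) ∨ ¬S)
≡ ¬¬(¬(¬S ∨ ¬R) ∨ ¬T) ∧ ¬¬S   [De Morgan]
≡ (¬(¬S ∨ ¬R) ∨ ¬T) ∧ ¬¬S   [double negation]
≡ (¬¬S ∧ ¬¬R ∨ ¬T) ∧ ¬¬S   [De Morgan]
≡ (S ∧ ¬¬R ∨ ¬T) ∧ ¬¬S   [double negation]
≡ (S ∧ R ∨ ¬T) ∧ ¬¬S   [double negation]
≡ (S ∧ R ∨ ¬T) ∧ S   [double negation]
≡ (S ∨ ¬T) ∧ (R ∨ ¬T) ∧ S   [distribute ∨ over ∧]
≡ (R ∨ ¬T) ∧ S   [simplify]

(R ∨ ¬T) ∧ S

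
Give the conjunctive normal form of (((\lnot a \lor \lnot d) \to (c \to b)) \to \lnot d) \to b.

(((\lnot a \lor \lnot d) \to (c \to b)) \to \lnot d) \to b
≡ \lnot (((\lnot a \lor \lnot d) \to (c \to b)) \to \lnot d) \lor b   [eliminate \to]
≡ \lnot (\lnot ((\lnot a \lor \lnot d) \to (c \to b)) \lor \lnot d) \lor b   [eliminate \to]
≡ \lnot (\lnot (\lnot (\lnot a \lor \lnot d) \lor (c \to b)) \lor \lnot d) \lor b   [eliminate \to]
≡ \lnot (\lnot (\lnot (\lnot a \lor \lnot d) \lor \lnot c \lor b) \lor \lnot d) \lor b   [eliminate \to]
≡ (\lnot \lnot (\lnot (\lnot a \lor \lnot d) \lor \lnot c \lor b) \land \lnot \lnot d) \lor b   [De Morgan]
≡ ((\lnot (\lnot a \lor \lnot d) \lor \lnot c \lor b) \land \lnot \lnot d) \lor b   [double negation]
≡ (((\lnot \lnot a \land \lnot \lnot d) \lor \lnot c \lor b) \land \lnot \lnot d) \lor b   [De Morgan]
≡ (((a \land \lnot \lnot d) \lor \lnot c \lor b) \land \lnot \lnot d) \lor b   [double negation]
≡ (((a \land d) \lor \lnot c \lor b) \land \lnot \lnot d) \lor b   [double negation]
≡ (((a \land d) \lor \lnot c \lor b) \land d) \lor b   [double negation]
≡ (a \lor \lnot c \lor b \lor b) \land (d \lor \lnot c \lor b \lor b) \land (d \lor b)   [distribute \lor over \land]
≡ (a \lor \lnot c \lor b) \land (d \lor b)   [simplify]

(a \lor \lnot c \lor b) \land (d \lor b)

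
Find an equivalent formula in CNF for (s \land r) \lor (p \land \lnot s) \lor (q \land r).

(s \lor p \lor q) \land (r \lor p) \land (r \lor \lnot s)

(s \land r) \lor (p \land \lnot s) \lor (q \land r)
≡ (s \lor p \lor q) \land (s \lor p \lor r) \land (s \lor \lnot s \lor q) \land (s \lor \lnot s \lor r) \land (r \lor p \lor q) \land (r \lor p \lor r) \land (r \lor \lnot s \lor q) \land (r \lor \lnot s \lor r)   [distribute \lor over \land]
≡ (s \lor p \lor q) \land (r \lor p) \land (r \lor \lnot s)   [simplify]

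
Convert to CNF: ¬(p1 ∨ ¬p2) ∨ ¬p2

¬(p1 ∨ ¬p2) ∨ ¬p2
≡ ¬p1 ∧ ¬¬p2 ∨ ¬p2
≡ ¬p1 ∧ p2 ∨ ¬p2
≡ (¬p1 ∨ ¬p2) ∧ (p2 ∨ ¬p2)
≡ ¬p1 ∨ ¬p2

¬p1 ∨ ¬p2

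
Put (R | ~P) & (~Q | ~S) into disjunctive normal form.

(R | ~P) & (~Q | ~S)
⇔ (R & ~Q) | (R & ~S) | (~P & ~Q) | (~P & ~S)

(R & ~Q) | (R & ~S) | (~P & ~Q) | (~P & ~S)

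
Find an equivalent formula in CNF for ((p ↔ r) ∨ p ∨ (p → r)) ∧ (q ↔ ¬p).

(¬q ∨ ¬p) ∧ (p ∨ q)

((p ↔ r) ∨ p ∨ (p → r)) ∧ (q ↔ ¬p)
= (((p → r) ∧ (r → p)) ∨ p ∨ (p → r)) ∧ (q ↔ ¬p)   (eliminate ↔)
= (((¬p ∨ r) ∧ (r → p)) ∨ p ∨ (p → r)) ∧ (q ↔ ¬p)   (eliminate →)
= (((¬p ∨ r) ∧ (¬r ∨ p)) ∨ p ∨ (p → r)) ∧ (q ↔ ¬p)   (eliminate →)
= (((¬p ∨ r) ∧ (¬r ∨ p)) ∨ p ∨ ¬p ∨ r) ∧ (q ↔ ¬p)   (eliminate →)
= (((¬p ∨ r) ∧ (¬r ∨ p)) ∨ p ∨ ¬p ∨ r) ∧ (q → ¬p) ∧ (¬p → q)   (eliminate ↔)
= (((¬p ∨ r) ∧ (¬r ∨ p)) ∨ p ∨ ¬p ∨ r) ∧ (¬q ∨ ¬p) ∧ (¬p → q)   (eliminate →)
= (((¬p ∨ r) ∧ (¬r ∨ p)) ∨ p ∨ ¬p ∨ r) ∧ (¬q ∨ ¬p) ∧ (¬¬p ∨ q)   (eliminate →)
= (((¬p ∨ r) ∧ (¬r ∨ p)) ∨ p ∨ ¬p ∨ r) ∧ (¬q ∨ ¬p) ∧ (p ∨ q)   (double negation)
= (¬p ∨ r ∨ p ∨ ¬p ∨ r) ∧ (¬r ∨ p ∨ p ∨ ¬p ∨ r) ∧ (¬q ∨ ¬p) ∧ (p ∨ q)   (distribute ∨ over ∧)
= (¬q ∨ ¬p) ∧ (p ∨ q)   (simplify)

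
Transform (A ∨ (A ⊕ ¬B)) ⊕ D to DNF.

(A ∨ (A ⊕ ¬B)) ⊕ D
≡ ((A ∨ (A ⊕ ¬B)) ∧ ¬D) ∨ (¬(A ∨ (A ⊕ ¬B)) ∧ D)   (expand ⊕)
≡ ((A ∨ (A ∧ ¬¬B) ∨ (¬A ∧ ¬B)) ∧ ¬D) ∨ (¬(A ∨ (A ⊕ ¬B)) ∧ D)   (expand ⊕)
≡ ((A ∨ (A ∧ ¬¬B) ∨ (¬A ∧ ¬B)) ∧ ¬D) ∨ (¬(A ∨ (A ∧ ¬¬B) ∨ (¬A ∧ ¬B)) ∧ D)   (expand ⊕)
≡ ((A ∨ (A ∧ B) ∨ (¬A ∧ ¬B)) ∧ ¬D) ∨ (¬(A ∨ (A ∧ ¬¬B) ∨ (¬A ∧ ¬B)) ∧ D)   (double negation)
≡ ((A ∨ (A ∧ B) ∨ (¬A ∧ ¬B)) ∧ ¬D) ∨ (¬A ∧ ¬(A ∧ ¬¬B) ∧ ¬(¬A ∧ ¬B) ∧ D)   (De Morgan)
≡ ((A ∨ (A ∧ B) ∨ (¬A ∧ ¬B)) ∧ ¬D) ∨ (¬A ∧ (¬A ∨ ¬¬¬B) ∧ ¬(¬A ∧ ¬B) ∧ D)   (De Morgan)
≡ ((A ∨ (A ∧ B) ∨ (¬A ∧ ¬B)) ∧ ¬D) ∨ (¬A ∧ (¬A ∨ ¬B) ∧ ¬(¬A ∧ ¬B) ∧ D)   (double negation)
≡ ((A ∨ (A ∧ B) ∨ (¬A ∧ ¬B)) ∧ ¬D) ∨ (¬A ∧ (¬A ∨ ¬B) ∧ (¬¬A ∨ ¬¬B) ∧ D)   (De Morgan)
≡ ((A ∨ (A ∧ B) ∨ (¬A ∧ ¬B)) ∧ ¬D) ∨ (¬A ∧ (¬A ∨ ¬B) ∧ (A ∨ ¬¬B) ∧ D)   (double negation)
≡ ((A ∨ (A ∧ B) ∨ (¬A ∧ ¬B)) ∧ ¬D) ∨ (¬A ∧ (¬A ∨ ¬B) ∧ (A ∨ B) ∧ D)   (double negation)
≡ (A ∧ ¬D) ∨ (A ∧ B ∧ ¬D) ∨ (¬A ∧ ¬B ∧ ¬D) ∨ (¬A ∧ ¬A ∧ A ∧ D) ∨ (¬A ∧ ¬A ∧ B ∧ D) ∨ (¬A ∧ ¬B ∧ A ∧ D) ∨ (¬A ∧ ¬B ∧ B ∧ D)   (distribute ∧ over ∨)
≡ (A ∧ ¬D) ∨ (¬A ∧ ¬B ∧ ¬D) ∨ (¬A ∧ B ∧ D)   (simplify)

(A ∧ ¬D) ∨ (¬A ∧ ¬B ∧ ¬D) ∨ (¬A ∧ B ∧ D)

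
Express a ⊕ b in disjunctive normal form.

a ⊕ b
⇔ (a ∧ ¬b) ∨ (¬a ∧ b)   [expand ⊕]

(a ∧ ¬b) ∨ (¬a ∧ b)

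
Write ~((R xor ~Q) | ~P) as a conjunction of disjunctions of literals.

(~R | ~Q) & (Q | R) & P

~((R xor ~Q) | ~P)
≡ ~(((R | ~Q) & ~(R & ~Q)) | ~P)   [expand xor]
≡ ~((R | ~Q) & ~(R & ~Q)) & ~~P   [De Morgan]
≡ (~(R | ~Q) | ~~(R & ~Q)) & ~~P   [De Morgan]
≡ ((~R & ~~Q) | ~~(R & ~Q)) & ~~P   [De Morgan]
≡ ((~R & Q) | ~~(R & ~Q)) & ~~P   [double negation]
≡ ((~R & Q) | (R & ~Q)) & ~~P   [double negation]
≡ ((~R & Q) | (R & ~Q)) & P   [double negation]
≡ (~R | R) & (~R | ~Q) & (Q | R) & (Q | ~Q) & P   [distribute | over &]
≡ (~R | ~Q) & (Q | R) & P   [simplify]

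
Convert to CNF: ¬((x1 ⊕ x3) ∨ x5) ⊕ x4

(¬x1 ∨ x3 ∨ x4) ∧ (¬x3 ∨ x1 ∨ x4) ∧ (¬x5 ∨ x4) ∧ (x1 ∨ x3 ∨ x5 ∨ ¬x4) ∧ (¬x1 ∨ ¬x3 ∨ x5 ∨ ¬x4)

¬((x1 ⊕ x3) ∨ x5) ⊕ x4
⇔ (¬((x1 ⊕ x3) ∨ x5) ∨ x4) ∧ ¬(¬((x1 ⊕ x3) ∨ x5) ∧ x4)
⇔ (¬(((x1 ∨ x3) ∧ ¬(x1 ∧ x3)) ∨ x5) ∨ x4) ∧ ¬(¬((x1 ⊕ x3) ∨ x5) ∧ x4)
⇔ (¬(((x1 ∨ x3) ∧ ¬(x1 ∧ x3)) ∨ x5) ∨ x4) ∧ ¬(¬(((x1 ∨ x3) ∧ ¬(x1 ∧ x3)) ∨ x5) ∧ x4)
⇔ ((¬((x1 ∨ x3) ∧ ¬(x1 ∧ x3)) ∧ ¬x5) ∨ x4) ∧ ¬(¬(((x1 ∨ x3) ∧ ¬(x1 ∧ x3)) ∨ x5) ∧ x4)
⇔ (((¬(x1 ∨ x3) ∨ ¬¬(x1 ∧ x3)) ∧ ¬x5) ∨ x4) ∧ ¬(¬(((x1 ∨ x3) ∧ ¬(x1 ∧ x3)) ∨ x5) ∧ x4)
⇔ ((((¬x1 ∧ ¬x3) ∨ ¬¬(x1 ∧ x3)) ∧ ¬x5) ∨ x4) ∧ ¬(¬(((x1 ∨ x3) ∧ ¬(x1 ∧ x3)) ∨ x5) ∧ x4)
⇔ ((((¬x1 ∧ ¬x3) ∨ (x1 ∧ x3)) ∧ ¬x5) ∨ x4) ∧ ¬(¬(((x1 ∨ x3) ∧ ¬(x1 ∧ x3)) ∨ x5) ∧ x4)
⇔ ((((¬x1 ∧ ¬x3) ∨ (x1 ∧ x3)) ∧ ¬x5) ∨ x4) ∧ (¬¬(((x1 ∨ x3) ∧ ¬(x1 ∧ x3)) ∨ x5) ∨ ¬x4)
⇔ ((((¬x1 ∧ ¬x3) ∨ (x1 ∧ x3)) ∧ ¬x5) ∨ x4) ∧ (((x1 ∨ x3) ∧ ¬(x1 ∧ x3)) ∨ x5 ∨ ¬x4)
⇔ ((((¬x1 ∧ ¬x3) ∨ (x1 ∧ x3)) ∧ ¬x5) ∨ x4) ∧ (((x1 ∨ x3) ∧ (¬x1 ∨ ¬x3)) ∨ x5 ∨ ¬x4)
⇔ (¬x1 ∨ x1 ∨ x4) ∧ (¬x1 ∨ x3 ∨ x4) ∧ (¬x3 ∨ x1 ∨ x4) ∧ (¬x3 ∨ x3 ∨ x4) ∧ (¬x5 ∨ x4) ∧ (x1 ∨ x3 ∨ x5 ∨ ¬x4) ∧ (¬x1 ∨ ¬x3 ∨ x5 ∨ ¬x4)
⇔ (¬x1 ∨ x3 ∨ x4) ∧ (¬x3 ∨ x1 ∨ x4) ∧ (¬x5 ∨ x4) ∧ (x1 ∨ x3 ∨ x5 ∨ ¬x4) ∧ (¬x1 ∨ ¬x3 ∨ x5 ∨ ¬x4)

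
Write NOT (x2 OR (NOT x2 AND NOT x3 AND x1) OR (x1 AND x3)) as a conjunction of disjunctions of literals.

NOT (x2 OR (NOT x2 AND NOT x3 AND x1) OR (x1 AND x3))
≡ NOT x2 AND NOT (NOT x2 AND NOT x3 AND x1) AND NOT (x1 AND x3)   [De Morgan]
≡ NOT x2 AND (NOT NOT x2 OR NOT NOT x3 OR NOT x1) AND NOT (x1 AND x3)   [De Morgan]
≡ NOT x2 AND (x2 OR NOT NOT x3 OR NOT x1) AND NOT (x1 AND x3)   [double negation]
≡ NOT x2 AND (x2 OR x3 OR NOT x1) AND NOT (x1 AND x3)   [double negation]
≡ NOT x2 AND (x2 OR x3 OR NOT x1) AND (NOT x1 OR NOT x3)   [De Morgan]

NOT x2 AND (x2 OR x3 OR NOT x1) AND (NOT x1 OR NOT x3)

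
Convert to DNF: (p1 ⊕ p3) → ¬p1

(p3 ∧ p1) ∨ ¬p1

(p1 ⊕ p3) → ¬p1
= ¬(p1 ⊕ p3) ∨ ¬p1   [eliminate →]
= ¬((p1 ∧ ¬p3) ∨ (¬p1 ∧ p3)) ∨ ¬p1   [expand ⊕]
= (¬(p1 ∧ ¬p3) ∧ ¬(¬p1 ∧ p3)) ∨ ¬p1   [De Morgan]
= ((¬p1 ∨ ¬¬p3) ∧ ¬(¬p1 ∧ p3)) ∨ ¬p1   [De Morgan]
= ((¬p1 ∨ p3) ∧ ¬(¬p1 ∧ p3)) ∨ ¬p1   [double negation]
= ((¬p1 ∨ p3) ∧ (¬¬p1 ∨ ¬p3)) ∨ ¬p1   [De Morgan]
= ((¬p1 ∨ p3) ∧ (p1 ∨ ¬p3)) ∨ ¬p1   [double negation]
= (¬p1 ∧ p1) ∨ (¬p1 ∧ ¬p3) ∨ (p3 ∧ p1) ∨ (p3 ∧ ¬p3) ∨ ¬p1   [distribute ∧ over ∨]
= (p3 ∧ p1) ∨ ¬p1   [simplify]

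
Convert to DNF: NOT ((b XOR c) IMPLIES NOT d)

NOT ((b XOR c) IMPLIES NOT d)
≡ NOT (NOT (b XOR c) OR NOT d)   [eliminate IMPLIES]
≡ NOT (NOT ((b AND NOT c) OR (NOT b AND c)) OR NOT d)   [expand XOR]
≡ NOT NOT ((b AND NOT c) OR (NOT b AND c)) AND NOT NOT d   [De Morgan]
≡ ((b AND NOT c) OR (NOT b AND c)) AND NOT NOT d   [double negation]
≡ ((b AND NOT c) OR (NOT b AND c)) AND d   [double negation]
≡ (b AND NOT c AND d) OR (NOT b AND c AND d)   [distribute AND over OR]

(b AND NOT c AND d) OR (NOT b AND c AND d)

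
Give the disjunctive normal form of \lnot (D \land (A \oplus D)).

\lnot D \lor (D \land A)

\lnot (D \land (A \oplus D))
⇔ \lnot (D \land ((A \land \lnot D) \lor (\lnot A \land D)))
⇔ \lnot D \lor \lnot ((A \land \lnot D) \lor (\lnot A \land D))
⇔ \lnot D \lor (\lnot (A \land \lnot D) \land \lnot (\lnot A \land D))
⇔ \lnot D \lor ((\lnot A \lor \lnot \lnot D) \land \lnot (\lnot A \land D))
⇔ \lnot D \lor ((\lnot A \lor D) \land \lnot (\lnot A \land D))
⇔ \lnot D \lor ((\lnot A \lor D) \land (\lnot \lnot A \lor \lnot D))
⇔ \lnot D \lor ((\lnot A \lor D) \land (A \lor \lnot D))
⇔ \lnot D \lor (\lnot A \land A) \lor (\lnot A \land \lnot D) \lor (D \land A) \lor (D \land \lnot D)
⇔ \lnot D \lor (D \land A)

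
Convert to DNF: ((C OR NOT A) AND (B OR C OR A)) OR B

C OR B

((C OR NOT A) AND (B OR C OR A)) OR B
= (C AND B) OR (C AND C) OR (C AND A) OR (NOT A AND B) OR (NOT A AND C) OR (NOT A AND A) OR B   (distribute AND over OR)
= C OR B   (simplify)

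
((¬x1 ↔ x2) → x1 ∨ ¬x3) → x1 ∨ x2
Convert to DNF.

x1 ∨ x2

((¬x1 ↔ x2) → x1 ∨ ¬x3) → x1 ∨ x2
≡ ¬((¬x1 ↔ x2) → x1 ∨ ¬x3) ∨ x1 ∨ x2   [eliminate →]
≡ ¬(¬(¬x1 ↔ x2) ∨ x1 ∨ ¬x3) ∨ x1 ∨ x2   [eliminate →]
≡ ¬(¬((¬x1 → x2) ∧ (x2 → ¬x1)) ∨ x1 ∨ ¬x3) ∨ x1 ∨ x2   [eliminate ↔]
≡ ¬(¬((¬¬x1 ∨ x2) ∧ (x2 → ¬x1)) ∨ x1 ∨ ¬x3) ∨ x1 ∨ x2   [eliminate →]
≡ ¬(¬((¬¬x1 ∨ x2) ∧ (¬x2 ∨ ¬x1)) ∨ x1 ∨ ¬x3) ∨ x1 ∨ x2   [eliminate →]
≡ ¬¬((¬¬x1 ∨ x2) ∧ (¬x2 ∨ ¬x1)) ∧ ¬x1 ∧ ¬¬x3 ∨ x1 ∨ x2   [De Morgan]
≡ (¬¬x1 ∨ x2) ∧ (¬x2 ∨ ¬x1) ∧ ¬x1 ∧ ¬¬x3 ∨ x1 ∨ x2   [double negation]
≡ (x1 ∨ x2) ∧ (¬x2 ∨ ¬x1) ∧ ¬x1 ∧ ¬¬x3 ∨ x1 ∨ x2   [double negation]
≡ (x1 ∨ x2) ∧ (¬x2 ∨ ¬x1) ∧ ¬x1 ∧ x3 ∨ x1 ∨ x2   [double negation]
≡ x1 ∧ ¬x2 ∧ ¬x1 ∧ x3 ∨ x1 ∧ ¬x1 ∧ ¬x1 ∧ x3 ∨ x2 ∧ ¬x2 ∧ ¬x1 ∧ x3 ∨ x2 ∧ ¬x1 ∧ ¬x1 ∧ x3 ∨ x1 ∨ x2   [distribute ∧ over ∨]
≡ x1 ∨ x2   [simplify]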